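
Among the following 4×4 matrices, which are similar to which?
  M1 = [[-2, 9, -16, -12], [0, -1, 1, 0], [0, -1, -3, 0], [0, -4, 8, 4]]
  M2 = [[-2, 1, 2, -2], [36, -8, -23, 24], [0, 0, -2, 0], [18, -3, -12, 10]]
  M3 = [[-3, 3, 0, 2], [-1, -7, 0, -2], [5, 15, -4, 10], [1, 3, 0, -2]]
2 classes: {M1, M2}, {M3}

Characteristic polynomials: χ_{M1} = (x - 4)(x + 2)^3, χ_{M2} = (x - 4)(x + 2)^3, χ_{M3} = (x + 4)^4.

{M1, M2}: invariant factors (x - 4)(x + 2)^3.

{M3}: invariant factors x + 4, x + 4, (x + 4)^2.

Matrices are similar if and only if their invariant-factor lists agree; the partition into similarity classes is {M1, M2}, {M3}.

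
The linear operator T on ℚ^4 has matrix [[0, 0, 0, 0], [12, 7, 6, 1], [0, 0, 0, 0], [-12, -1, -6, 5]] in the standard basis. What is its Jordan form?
J = [[0, 0, 0, 0], [0, 0, 0, 0], [0, 0, 6, 1], [0, 0, 0, 6]]

The characteristic polynomial is det(xI - A) = x^2(x - 6)^2, so the eigenvalues are 0 (algebraic multiplicity 2), 6 (algebraic multiplicity 2).

For λ = 0: rank(A) = 2. The eigenspace has dimension 4 - 2 = 2, so there are 2 Jordan blocks; the rank sequence gives block sizes [1, 1].

For λ = 6: rank(A - 6I) = 3, rank((A - 6I)^2) = 2. The eigenspace has dimension 4 - 3 = 1, so there is 1 Jordan block; the rank sequence gives block sizes [2].

Assembling the blocks gives the Jordan form J above.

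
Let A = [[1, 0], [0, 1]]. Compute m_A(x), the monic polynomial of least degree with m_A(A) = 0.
m_A(x) = x - 1

The characteristic polynomial factors as (x - 1)^2. The minimal polynomial is ∏(x - λ)^{k_λ} where k_λ is the size of the largest Jordan block at λ.

For λ = 1: rank(A - I) = 0, and the largest Jordan block has size 1 (the smallest k with rank((A - I)^k) = rank((A - I)^(k+1))).

So m_A(x) = x - 1.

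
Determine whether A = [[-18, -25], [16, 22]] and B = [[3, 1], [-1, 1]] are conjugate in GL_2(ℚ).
Two matrices over a field are similar if and only if they have the same invariant factors.

Both A and B have characteristic polynomial (x - 2)^2 and minimal polynomial (x - 2)^2. Computing further, both have invariant factors (x - 2)^2. Hence A and B are similar.

Yes.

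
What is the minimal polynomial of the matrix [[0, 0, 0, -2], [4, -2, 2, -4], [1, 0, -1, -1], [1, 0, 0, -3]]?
m_A(x) = (x + 1)^2(x + 2)

The characteristic polynomial factors as (x + 1)^2(x + 2)^2. The minimal polynomial is ∏(x - λ)^{k_λ} where k_λ is the size of the largest Jordan block at λ.

For λ = -2: rank(A + 2I) = 2, and the largest Jordan block has size 1 (the smallest k with rank((A + 2I)^k) = rank((A + 2I)^(k+1))).
For λ = -1: rank(A + I) = 3, and the largest Jordan block has size 2 (the smallest k with rank((A + I)^k) = rank((A + I)^(k+1))).

So m_A(x) = (x + 1)^2(x + 2).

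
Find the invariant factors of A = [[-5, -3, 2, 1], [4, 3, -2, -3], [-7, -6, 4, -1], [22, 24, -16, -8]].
x^2(x + 3)^2

The Jordan structure of A has elementary divisors (x + 3)^2, x^2. Arranging the block sizes at each eigenvalue in decreasing order and taking row products gives the invariant factors.

Invariant factors (smallest first, each dividing the next): x^2(x + 3)^2.

Check: the last factor x^2(x + 3)^2 is the minimal polynomial, and the product x^2(x + 3)^2 is the characteristic polynomial.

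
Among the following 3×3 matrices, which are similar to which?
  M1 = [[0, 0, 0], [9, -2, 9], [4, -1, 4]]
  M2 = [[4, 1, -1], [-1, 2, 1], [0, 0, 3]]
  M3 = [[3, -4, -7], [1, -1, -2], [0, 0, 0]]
2 classes: {M1, M3}, {M2}

Characteristic polynomials: χ_{M1} = x(x - 1)^2, χ_{M2} = (x - 3)^3, χ_{M3} = x(x - 1)^2.

{M1, M3}: invariant factors x(x - 1)^2.

{M2}: invariant factors x - 3, (x - 3)^2.

Matrices are similar if and only if their invariant-factor lists agree; the partition into similarity classes is {M1, M3}, {M2}.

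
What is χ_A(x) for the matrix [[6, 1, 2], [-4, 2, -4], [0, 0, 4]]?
xI - A = [[x - 6, -1, -2], [4, x - 2, 4], [0, 0, x - 4]].

Expanding det(xI - A) along the first row:
det(xI - A) = + (x - 6)·det([[x - 2, 4], [0, x - 4]]) - (-1)·det([[4, 4], [0, x - 4]]) + (-2)·det([[4, x - 2], [0, 0]]).

Evaluating gives χ_A(x) = x^3 - 12x^2 + 48x - 64 = (x - 4)^3.

χ_A(x) = (x - 4)^3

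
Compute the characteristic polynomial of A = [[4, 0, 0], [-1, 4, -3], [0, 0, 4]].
xI - A = [[x - 4, 0, 0], [1, x - 4, 3], [0, 0, x - 4]].

Expanding det(xI - A) along the first row:
det(xI - A) = + (x - 4)·det([[x - 4, 3], [0, x - 4]]) - (0)·det([[1, 3], [0, x - 4]]) + (0)·det([[1, x - 4], [0, 0]]).

Evaluating gives χ_A(x) = x^3 - 12x^2 + 48x - 64 = (x - 4)^3.

χ_A(x) = (x - 4)^3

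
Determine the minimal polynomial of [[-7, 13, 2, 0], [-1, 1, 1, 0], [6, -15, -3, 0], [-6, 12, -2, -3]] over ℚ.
m_A(x) = (x + 3)^3

The characteristic polynomial factors as (x + 3)^4. The minimal polynomial is ∏(x - λ)^{k_λ} where k_λ is the size of the largest Jordan block at λ.

For λ = -3: rank(A + 3I) = 2, and the largest Jordan block has size 3 (the smallest k with rank((A + 3I)^k) = rank((A + 3I)^(k+1))).

So m_A(x) = (x + 3)^3.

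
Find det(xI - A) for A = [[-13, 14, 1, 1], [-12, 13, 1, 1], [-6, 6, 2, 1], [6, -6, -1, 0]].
χ_A(x) = (x - 1)^3(x + 1)

xI - A = [[x + 13, -14, -1, -1], [12, x - 13, -1, -1], [6, -6, x - 2, -1], [-6, 6, 1, x]].

Expanding det(xI - A) along the first row:
det(xI - A) = + (x + 13)·det([[x - 13, -1, -1], [-6, x - 2, -1], [6, 1, x]]) - (-14)·det([[12, -1, -1], [6, x - 2, -1], [-6, 1, x]]) + (-1)·det([[12, x - 13, -1], [6, -6, -1], [-6, 6, x]]) - (-1)·det([[12, x - 13, -1], [6, -6, x - 2], [-6, 6, 1]]).

Evaluating gives χ_A(x) = x^4 - 2x^3 + 2x - 1 = (x - 1)^3(x + 1).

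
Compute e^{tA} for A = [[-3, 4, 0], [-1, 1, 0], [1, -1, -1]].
e^{tA} = [[(1 - 2*t)*e^{-t}, 4*t*e^{-t}, 0], [-t*e^{-t}, (2*t + 1)*e^{-t}, 0], [t*(2 - t)*e^{-t}/2, t*(t - 1)*e^{-t}, e^{-t}]]

A has Jordan form J = [[-1, 1, 0], [0, -1, 1], [0, 0, -1]] with A = PJP^{-1}, so e^{tA} = P e^{tJ} P^{-1}.

For a Jordan block J_k(λ), e^{tJ_k(λ)} = e^{λt} · (I + tN + t^2 N^2/2! + ... + t^{k-1} N^{k-1}/(k-1)!) where N is the nilpotent superdiagonal part.

Assembling the blocks and conjugating back gives the entries of e^{tA} as shown above.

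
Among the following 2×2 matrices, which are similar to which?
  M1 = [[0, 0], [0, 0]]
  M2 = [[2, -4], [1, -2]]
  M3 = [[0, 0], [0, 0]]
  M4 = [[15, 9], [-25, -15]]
2 classes: {M1, M3}, {M2, M4}

Characteristic polynomials: χ_{M1} = x^2, χ_{M2} = x^2, χ_{M3} = x^2, χ_{M4} = x^2.

{M1, M3}: invariant factors x, x.

{M2, M4}: invariant factors x^2.

Matrices are similar if and only if their invariant-factor lists agree; the partition into similarity classes is {M1, M3}, {M2, M4}.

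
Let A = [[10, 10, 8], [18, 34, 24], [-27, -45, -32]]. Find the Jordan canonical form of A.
J = [[4, 1, 0], [0, 4, 0], [0, 0, 4]]

The characteristic polynomial is det(xI - A) = (x - 4)^3, so the eigenvalues are 4 (algebraic multiplicity 3).

For λ = 4: rank(A - 4I) = 1, rank((A - 4I)^2) = 0. The eigenspace has dimension 3 - 1 = 2, so there are 2 Jordan blocks; the rank sequence gives block sizes [2, 1].

Assembling the blocks gives the Jordan form J above.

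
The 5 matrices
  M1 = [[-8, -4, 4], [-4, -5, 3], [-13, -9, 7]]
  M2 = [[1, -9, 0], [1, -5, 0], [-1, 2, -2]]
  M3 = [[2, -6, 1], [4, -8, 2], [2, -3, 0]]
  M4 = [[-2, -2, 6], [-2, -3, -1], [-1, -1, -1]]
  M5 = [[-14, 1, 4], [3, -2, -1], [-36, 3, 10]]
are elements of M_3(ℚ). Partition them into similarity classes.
1 class: {M1, M2, M3, M4, M5}

Characteristic polynomials: χ_{M1} = (x + 2)^3, χ_{M2} = (x + 2)^3, χ_{M3} = (x + 2)^3, χ_{M4} = (x + 2)^3, χ_{M5} = (x + 2)^3.

{M1, M2, M3, M4, M5}: invariant factors (x + 2)^3.

Matrices are similar if and only if their invariant-factor lists agree; the partition into similarity classes is {M1, M2, M3, M4, M5}.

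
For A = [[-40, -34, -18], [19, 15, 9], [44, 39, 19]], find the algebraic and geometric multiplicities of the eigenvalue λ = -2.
The characteristic polynomial is (x + 2)^3, so the factor x + 2 appears with exponent 3: the algebraic multiplicity is 3.

rank(A + 2I) = 2, so the eigenspace has dimension 3 - 2 = 1: the geometric multiplicity is 1.

Since 1 < 3, A is not diagonalizable.

algebraic multiplicity 3, geometric multiplicity 1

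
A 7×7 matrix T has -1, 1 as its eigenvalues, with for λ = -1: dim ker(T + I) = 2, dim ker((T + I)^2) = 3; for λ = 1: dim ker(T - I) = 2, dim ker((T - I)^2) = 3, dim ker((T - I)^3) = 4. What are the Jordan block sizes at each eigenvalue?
Jordan blocks: (-1, 2), (-1, 1), (1, 3), (1, 1)

λ = -1: successive nullity increments [2, 1] count blocks of size ≥ k; block sizes are [2, 1].
λ = 1: successive nullity increments [2, 1, 1] count blocks of size ≥ k; block sizes are [3, 1].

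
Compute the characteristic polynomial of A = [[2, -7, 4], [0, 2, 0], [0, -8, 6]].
xI - A = [[x - 2, 7, -4], [0, x - 2, 0], [0, 8, x - 6]].

Expanding det(xI - A) along the first row:
det(xI - A) = + (x - 2)·det([[x - 2, 0], [8, x - 6]]) - (7)·det([[0, 0], [0, x - 6]]) + (-4)·det([[0, x - 2], [0, 8]]).

Evaluating gives χ_A(x) = x^3 - 10x^2 + 28x - 24 = (x - 6)(x - 2)^2.

χ_A(x) = (x - 6)(x - 2)^2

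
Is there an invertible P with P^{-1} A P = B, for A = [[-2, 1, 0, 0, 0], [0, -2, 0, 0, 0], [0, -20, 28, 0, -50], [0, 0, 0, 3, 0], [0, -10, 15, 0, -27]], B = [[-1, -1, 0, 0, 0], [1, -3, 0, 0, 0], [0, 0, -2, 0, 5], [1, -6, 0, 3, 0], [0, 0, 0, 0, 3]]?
Yes.

Two matrices over a field are similar if and only if they have the same invariant factors.

Both A and B have characteristic polynomial (x - 3)^2(x + 2)^3 and minimal polynomial (x - 3)(x + 2)^2. Computing further, both have invariant factors (x - 3)(x + 2), (x - 3)(x + 2)^2. Hence A and B are similar.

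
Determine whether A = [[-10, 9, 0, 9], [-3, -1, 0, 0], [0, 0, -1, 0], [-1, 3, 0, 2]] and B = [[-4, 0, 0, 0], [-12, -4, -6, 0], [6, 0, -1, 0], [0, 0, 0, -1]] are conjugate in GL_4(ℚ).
Both have characteristic polynomial (x + 1)^2(x + 4)^2, but the minimal polynomial of A is (x + 1)(x + 4)^2 while the minimal polynomial of B is (x + 1)(x + 4). The minimal polynomial is a similarity invariant, so A and B are not similar.

No.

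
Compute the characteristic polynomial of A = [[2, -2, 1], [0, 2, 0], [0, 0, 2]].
xI - A = [[x - 2, 2, -1], [0, x - 2, 0], [0, 0, x - 2]].

Expanding det(xI - A) along the first row:
det(xI - A) = + (x - 2)·det([[x - 2, 0], [0, x - 2]]) - (2)·det([[0, 0], [0, x - 2]]) + (-1)·det([[0, x - 2], [0, 0]]).

Evaluating gives χ_A(x) = x^3 - 6x^2 + 12x - 8 = (x - 2)^3.

χ_A(x) = (x - 2)^3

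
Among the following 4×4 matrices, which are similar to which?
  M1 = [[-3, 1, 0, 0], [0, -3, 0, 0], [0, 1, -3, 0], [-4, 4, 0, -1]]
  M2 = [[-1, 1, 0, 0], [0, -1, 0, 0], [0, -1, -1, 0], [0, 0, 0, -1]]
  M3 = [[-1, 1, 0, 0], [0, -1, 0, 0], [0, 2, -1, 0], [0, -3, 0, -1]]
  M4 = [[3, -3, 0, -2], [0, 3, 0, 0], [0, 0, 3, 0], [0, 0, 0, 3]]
3 classes: {M1}, {M2, M3}, {M4}

Characteristic polynomials: χ_{M1} = (x + 1)(x + 3)^3, χ_{M2} = (x + 1)^4, χ_{M3} = (x + 1)^4, χ_{M4} = (x - 3)^4.

{M1}: invariant factors x + 3, (x + 1)(x + 3)^2.

{M2, M3}: invariant factors x + 1, x + 1, (x + 1)^2.

{M4}: invariant factors x - 3, x - 3, (x - 3)^2.

Matrices are similar if and only if their invariant-factor lists agree; the partition into similarity classes is {M1}, {M2, M3}, {M4}.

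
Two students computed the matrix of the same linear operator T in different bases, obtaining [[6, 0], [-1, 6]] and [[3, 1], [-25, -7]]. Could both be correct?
trace(A) = 12 but trace(B) = -4. The trace is a similarity invariant, so A and B are not similar.

No.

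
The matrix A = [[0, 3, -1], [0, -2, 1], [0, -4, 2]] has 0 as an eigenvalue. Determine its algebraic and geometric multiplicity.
algebraic multiplicity 3, geometric multiplicity 1

The characteristic polynomial is x^3, so the factor x appears with exponent 3: the algebraic multiplicity is 3.

rank(A) = 2, so the eigenspace has dimension 3 - 2 = 1: the geometric multiplicity is 1.

Since 1 < 3, A is not diagonalizable.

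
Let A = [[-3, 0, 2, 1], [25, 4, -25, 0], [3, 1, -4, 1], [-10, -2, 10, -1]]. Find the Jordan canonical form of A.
J = [[-1, 1, 0, 0], [0, -1, 0, 0], [0, 0, -1, 1], [0, 0, 0, -1]]

The characteristic polynomial is det(xI - A) = (x + 1)^4, so the eigenvalues are -1 (algebraic multiplicity 4).

For λ = -1: rank(A + I) = 2, rank((A + I)^2) = 0. The eigenspace has dimension 4 - 2 = 2, so there are 2 Jordan blocks; the rank sequence gives block sizes [2, 2].

Assembling the blocks gives the Jordan form J above.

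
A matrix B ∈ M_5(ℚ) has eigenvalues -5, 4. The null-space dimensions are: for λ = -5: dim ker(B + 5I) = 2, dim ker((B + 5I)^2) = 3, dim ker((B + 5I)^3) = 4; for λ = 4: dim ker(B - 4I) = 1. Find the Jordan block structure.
Jordan blocks: (-5, 3), (-5, 1), (4, 1)

λ = -5: successive nullity increments [2, 1, 1] count blocks of size ≥ k; block sizes are [3, 1].
λ = 4: successive nullity increments [1] count blocks of size ≥ k; block sizes are [1].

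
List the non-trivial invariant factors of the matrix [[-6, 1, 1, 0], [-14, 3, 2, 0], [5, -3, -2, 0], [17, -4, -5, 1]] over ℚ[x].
The Jordan structure of A has elementary divisors (x + 3)^2, (x - 1)^2. Arranging the block sizes at each eigenvalue in decreasing order and taking row products gives the invariant factors.

Invariant factors (smallest first, each dividing the next): (x - 1)^2(x + 3)^2.

Check: the last factor (x - 1)^2(x + 3)^2 is the minimal polynomial, and the product (x - 1)^2(x + 3)^2 is the characteristic polynomial.

(x - 1)^2(x + 3)^2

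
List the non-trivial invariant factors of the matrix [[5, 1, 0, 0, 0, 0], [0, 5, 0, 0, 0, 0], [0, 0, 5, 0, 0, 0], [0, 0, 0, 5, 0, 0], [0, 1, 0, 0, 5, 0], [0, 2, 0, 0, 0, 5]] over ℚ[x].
The Jordan structure of A has elementary divisors (x - 5)^2, (x - 5), (x - 5), (x - 5), (x - 5). Arranging the block sizes at each eigenvalue in decreasing order and taking row products gives the invariant factors.

Invariant factors (smallest first, each dividing the next): x - 5, x - 5, x - 5, x - 5, (x - 5)^2.

Check: the last factor (x - 5)^2 is the minimal polynomial, and the product (x - 5)^6 is the characteristic polynomial.

x - 5, x - 5, x - 5, x - 5, (x - 5)^2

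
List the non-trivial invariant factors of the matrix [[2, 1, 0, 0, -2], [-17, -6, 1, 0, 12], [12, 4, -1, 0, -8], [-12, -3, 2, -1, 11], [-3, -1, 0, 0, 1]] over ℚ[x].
(x + 1)^2, (x + 1)^3

The Jordan structure of A has elementary divisors (x + 1)^3, (x + 1)^2. Arranging the block sizes at each eigenvalue in decreasing order and taking row products gives the invariant factors.

Invariant factors (smallest first, each dividing the next): (x + 1)^2, (x + 1)^3.

Check: the last factor (x + 1)^3 is the minimal polynomial, and the product (x + 1)^5 is the characteristic polynomial.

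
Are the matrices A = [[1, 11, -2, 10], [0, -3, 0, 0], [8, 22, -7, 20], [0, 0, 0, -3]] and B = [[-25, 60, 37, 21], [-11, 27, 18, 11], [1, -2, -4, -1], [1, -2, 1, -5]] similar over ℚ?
No.

trace(A) = -12 but trace(B) = -7. The trace is a similarity invariant, so A and B are not similar.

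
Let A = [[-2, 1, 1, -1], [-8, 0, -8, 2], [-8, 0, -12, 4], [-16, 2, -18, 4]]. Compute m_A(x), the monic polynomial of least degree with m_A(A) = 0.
The characteristic polynomial factors as (x + 2)^3(x + 4). The minimal polynomial is ∏(x - λ)^{k_λ} where k_λ is the size of the largest Jordan block at λ.

For λ = -4: rank(A + 4I) = 3, and the largest Jordan block has size 1 (the smallest k with rank((A + 4I)^k) = rank((A + 4I)^(k+1))).
For λ = -2: rank(A + 2I) = 2, and the largest Jordan block has size 2 (the smallest k with rank((A + 2I)^k) = rank((A + 2I)^(k+1))).

So m_A(x) = (x + 2)^2(x + 4).

m_A(x) = (x + 2)^2(x + 4)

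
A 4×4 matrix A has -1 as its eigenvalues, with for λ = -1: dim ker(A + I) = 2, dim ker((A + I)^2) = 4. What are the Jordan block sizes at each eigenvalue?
Jordan blocks: (-1, 2), (-1, 2)

λ = -1: successive nullity increments [2, 2] count blocks of size ≥ k; block sizes are [2, 2].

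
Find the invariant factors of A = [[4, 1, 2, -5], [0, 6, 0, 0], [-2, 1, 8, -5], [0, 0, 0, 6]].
The Jordan structure of A has elementary divisors (x - 6)^2, (x - 6), (x - 6). Arranging the block sizes at each eigenvalue in decreasing order and taking row products gives the invariant factors.

Invariant factors (smallest first, each dividing the next): x - 6, x - 6, (x - 6)^2.

Check: the last factor (x - 6)^2 is the minimal polynomial, and the product (x - 6)^4 is the characteristic polynomial.

x - 6, x - 6, (x - 6)^2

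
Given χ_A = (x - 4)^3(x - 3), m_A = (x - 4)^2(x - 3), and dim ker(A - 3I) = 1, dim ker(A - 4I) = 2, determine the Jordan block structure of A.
λ = 3: algebraic multiplicity 1 (exponent in χ_A), largest block size 1 (exponent in m_A), 1 block (geometric multiplicity). This forces block sizes [1].
λ = 4: algebraic multiplicity 3 (exponent in χ_A), largest block size 2 (exponent in m_A), 2 blocks (geometric multiplicity). These force block sizes [2, 1].

Jordan blocks: (3, 1), (4, 2), (4, 1)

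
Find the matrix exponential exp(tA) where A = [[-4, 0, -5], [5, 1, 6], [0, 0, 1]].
A has Jordan form J = [[-4, 0, 0], [0, 1, 1], [0, 0, 1]] with A = PJP^{-1}, so e^{tA} = P e^{tJ} P^{-1}.

For a Jordan block J_k(λ), e^{tJ_k(λ)} = e^{λt} · (I + tN + t^2 N^2/2! + ... + t^{k-1} N^{k-1}/(k-1)!) where N is the nilpotent superdiagonal part.

Assembling the blocks and conjugating back gives the entries of e^{tA} as shown above.

e^{tA} = [[e^{-4*t}, 0, -e^{t} + e^{-4*t}], [e^{t} - e^{-4*t}, e^{t}, ((t + 1)*e^{5*t} - 1)*e^{-4*t}], [0, 0, e^{t}]]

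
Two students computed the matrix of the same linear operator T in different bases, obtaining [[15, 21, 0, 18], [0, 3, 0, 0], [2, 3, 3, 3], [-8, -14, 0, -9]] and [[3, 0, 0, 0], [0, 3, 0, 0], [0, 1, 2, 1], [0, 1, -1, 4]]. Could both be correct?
No.

Both have characteristic polynomial (x - 3)^4 and minimal polynomial (x - 3)^2. But rank(A - 3I) = 2 for A while rank(B - 3I) = 1 for B, so the number of Jordan blocks at λ = 3 differs. A and B are not similar.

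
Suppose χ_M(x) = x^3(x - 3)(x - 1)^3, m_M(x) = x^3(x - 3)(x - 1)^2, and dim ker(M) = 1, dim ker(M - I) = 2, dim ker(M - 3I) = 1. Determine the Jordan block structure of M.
Jordan blocks: (0, 3), (1, 2), (1, 1), (3, 1)

λ = 0: algebraic multiplicity 3 (exponent in χ_M), largest block size 3 (exponent in m_M), 1 block (geometric multiplicity). This forces block sizes [3].
λ = 1: algebraic multiplicity 3 (exponent in χ_M), largest block size 2 (exponent in m_M), 2 blocks (geometric multiplicity). These force block sizes [2, 1].
λ = 3: algebraic multiplicity 1 (exponent in χ_M), largest block size 1 (exponent in m_M), 1 block (geometric multiplicity). This forces block sizes [1].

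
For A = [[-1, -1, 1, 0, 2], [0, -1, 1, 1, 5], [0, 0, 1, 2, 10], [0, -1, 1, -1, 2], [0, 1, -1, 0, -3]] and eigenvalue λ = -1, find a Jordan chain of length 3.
v_1 = [[0, -3, -5, 1, 1]]^T, v_2 = [[0, 1, 2, 0, 0]]^T, v_3 = [[1, 2, 4, 1, -1]]^T

We seek v_1 ∈ ker((A + I)^3) \ ker((A + I)^2), then set v_{i+1} = (A + I) v_i.

One such chain is v_1 = [[0, -3, -5, 1, 1]]^T, v_2 = [[0, 1, 2, 0, 0]]^T, v_3 = [[1, 2, 4, 1, -1]]^T. Check: (A + I) v_3 = [[0, 0, 0, 0, 0]]^T = 0.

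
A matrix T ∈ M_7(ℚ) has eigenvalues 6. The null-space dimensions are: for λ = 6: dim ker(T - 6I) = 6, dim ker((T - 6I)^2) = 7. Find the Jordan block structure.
Jordan blocks: (6, 2), (6, 1), (6, 1), (6, 1), (6, 1), (6, 1)

λ = 6: successive nullity increments [6, 1] count blocks of size ≥ k; block sizes are [2, 1, 1, 1, 1, 1].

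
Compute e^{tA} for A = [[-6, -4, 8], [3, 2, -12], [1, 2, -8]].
e^{tA} = [[(1 - 2*t)*e^{-4*t}, -4*t*e^{-4*t}, 8*t*e^{-4*t}], [3*t*e^{-4*t}, (6*t + 1)*e^{-4*t}, -12*t*e^{-4*t}], [t*e^{-4*t}, 2*t*e^{-4*t}, (1 - 4*t)*e^{-4*t}]]

A has Jordan form J = [[-4, 1, 0], [0, -4, 0], [0, 0, -4]] with A = PJP^{-1}, so e^{tA} = P e^{tJ} P^{-1}.

For a Jordan block J_k(λ), e^{tJ_k(λ)} = e^{λt} · (I + tN + t^2 N^2/2! + ... + t^{k-1} N^{k-1}/(k-1)!) where N is the nilpotent superdiagonal part.

Assembling the blocks and conjugating back gives the entries of e^{tA} as shown above.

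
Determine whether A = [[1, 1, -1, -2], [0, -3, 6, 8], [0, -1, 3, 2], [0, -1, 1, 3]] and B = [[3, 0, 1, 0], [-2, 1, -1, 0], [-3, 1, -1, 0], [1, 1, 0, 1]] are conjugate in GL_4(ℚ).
Two matrices over a field are similar if and only if they have the same invariant factors.

Both A and B have characteristic polynomial (x - 1)^4 and minimal polynomial (x - 1)^3. Computing further, both have invariant factors x - 1, (x - 1)^3. Hence A and B are similar.

Yes.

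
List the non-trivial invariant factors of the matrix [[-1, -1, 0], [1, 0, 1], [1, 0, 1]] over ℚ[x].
x^3

The Jordan structure of A has elementary divisors x^3. Arranging the block sizes at each eigenvalue in decreasing order and taking row products gives the invariant factors.

Invariant factors (smallest first, each dividing the next): x^3.

Check: the last factor x^3 is the minimal polynomial, and the product x^3 is the characteristic polynomial.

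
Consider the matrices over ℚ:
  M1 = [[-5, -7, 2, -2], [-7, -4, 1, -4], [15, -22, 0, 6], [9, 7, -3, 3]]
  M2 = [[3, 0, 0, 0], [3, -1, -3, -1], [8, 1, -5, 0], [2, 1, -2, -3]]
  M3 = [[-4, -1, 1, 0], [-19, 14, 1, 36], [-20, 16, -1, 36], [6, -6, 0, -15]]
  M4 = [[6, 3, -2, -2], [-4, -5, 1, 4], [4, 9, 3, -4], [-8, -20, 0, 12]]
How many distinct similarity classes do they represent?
3 classes: {M1, M2}, {M3}, {M4}

Characteristic polynomials: χ_{M1} = (x - 3)(x + 3)^3, χ_{M2} = (x - 3)(x + 3)^3, χ_{M3} = (x - 3)(x + 3)^3, χ_{M4} = (x - 4)^4.

{M1, M2}: invariant factors (x - 3)(x + 3)^3.

{M3}: invariant factors x + 3, (x - 3)(x + 3)^2.

{M4}: invariant factors x - 4, (x - 4)^3.

Matrices are similar if and only if their invariant-factor lists agree; the partition into similarity classes is {M1, M2}, {M3}, {M4}.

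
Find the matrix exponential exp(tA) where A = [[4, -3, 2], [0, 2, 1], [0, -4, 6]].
e^{tA} = [[e^{4*t}, t*(-t - 3)*e^{4*t}, t*(t + 4)*e^{4*t}/2], [0, (1 - 2*t)*e^{4*t}, t*e^{4*t}], [0, -4*t*e^{4*t}, (2*t + 1)*e^{4*t}]]

A has Jordan form J = [[4, 1, 0], [0, 4, 1], [0, 0, 4]] with A = PJP^{-1}, so e^{tA} = P e^{tJ} P^{-1}.

For a Jordan block J_k(λ), e^{tJ_k(λ)} = e^{λt} · (I + tN + t^2 N^2/2! + ... + t^{k-1} N^{k-1}/(k-1)!) where N is the nilpotent superdiagonal part.

Assembling the blocks and conjugating back gives the entries of e^{tA} as shown above.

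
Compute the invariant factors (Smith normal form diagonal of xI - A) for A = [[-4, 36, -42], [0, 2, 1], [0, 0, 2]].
(x - 2)^2(x + 4)

The Jordan structure of A has elementary divisors (x + 4), (x - 2)^2. Arranging the block sizes at each eigenvalue in decreasing order and taking row products gives the invariant factors.

Invariant factors (smallest first, each dividing the next): (x - 2)^2(x + 4).

Check: the last factor (x - 2)^2(x + 4) is the minimal polynomial, and the product (x - 2)^2(x + 4) is the characteristic polynomial.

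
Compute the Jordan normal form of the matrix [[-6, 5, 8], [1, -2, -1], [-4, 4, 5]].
The characteristic polynomial is det(xI - A) = (x + 1)^3, so the eigenvalues are -1 (algebraic multiplicity 3).

For λ = -1: rank(A + I) = 2, rank((A + I)^2) = 1, rank((A + I)^3) = 0. The eigenspace has dimension 3 - 2 = 1, so there is 1 Jordan block; the rank sequence gives block sizes [3].

Assembling the blocks gives the Jordan form J above.

J = [[-1, 1, 0], [0, -1, 1], [0, 0, -1]]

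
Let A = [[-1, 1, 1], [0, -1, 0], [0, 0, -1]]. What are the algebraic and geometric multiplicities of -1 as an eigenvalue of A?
The characteristic polynomial is (x + 1)^3, so the factor x + 1 appears with exponent 3: the algebraic multiplicity is 3.

rank(A + I) = 1, so the eigenspace has dimension 3 - 1 = 2: the geometric multiplicity is 2.

Since 2 < 3, A is not diagonalizable.

algebraic multiplicity 3, geometric multiplicity 2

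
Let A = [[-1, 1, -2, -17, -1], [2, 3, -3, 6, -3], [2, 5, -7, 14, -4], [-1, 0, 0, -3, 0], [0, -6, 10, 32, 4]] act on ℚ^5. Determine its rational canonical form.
The invariant factors of A (the non-unit diagonal entries of the Smith normal form of xI - A over ℚ[x]) are (x + 4)(x^2 - 6)^2, each dividing the next. The characteristic polynomial is their product, (x + 4)(x^2 - 6)^2.

The rational canonical form is the block-diagonal matrix of companion matrices C(f_i):
R = [[0, 0, 0, 0, -144], [1, 0, 0, 0, -36], [0, 1, 0, 0, 48], [0, 0, 1, 0, 12], [0, 0, 0, 1, -4]].

Note the characteristic polynomial does not split into linear factors over ℚ, so A has no Jordan form over ℚ; the rational canonical form exists over any field.

R = [[0, 0, 0, 0, -144], [1, 0, 0, 0, -36], [0, 1, 0, 0, 48], [0, 0, 1, 0, 12], [0, 0, 0, 1, -4]]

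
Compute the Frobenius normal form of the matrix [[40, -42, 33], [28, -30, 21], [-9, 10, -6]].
R = [[0, 0, 12], [1, 0, -3], [0, 1, 4]]

The invariant factors of A (the non-unit diagonal entries of the Smith normal form of xI - A over ℚ[x]) are (x - 4)(x^2 + 3), each dividing the next. The characteristic polynomial is their product, (x - 4)(x^2 + 3).

The rational canonical form is the block-diagonal matrix of companion matrices C(f_i):
R = [[0, 0, 12], [1, 0, -3], [0, 1, 4]].

Note the characteristic polynomial does not split into linear factors over ℚ, so A has no Jordan form over ℚ; the rational canonical form exists over any field.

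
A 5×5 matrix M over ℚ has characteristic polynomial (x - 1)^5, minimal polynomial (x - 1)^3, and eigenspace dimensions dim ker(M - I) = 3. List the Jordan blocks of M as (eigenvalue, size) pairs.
Jordan blocks: (1, 3), (1, 1), (1, 1)

λ = 1: algebraic multiplicity 5 (exponent in χ_M), largest block size 3 (exponent in m_M), 3 blocks (geometric multiplicity). These force block sizes [3, 1, 1].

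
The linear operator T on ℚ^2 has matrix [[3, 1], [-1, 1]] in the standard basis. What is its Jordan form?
J = [[2, 1], [0, 2]]

The characteristic polynomial is det(xI - A) = (x - 2)^2, so the eigenvalues are 2 (algebraic multiplicity 2).

For λ = 2: rank(A - 2I) = 1, rank((A - 2I)^2) = 0. The eigenspace has dimension 2 - 1 = 1, so there is 1 Jordan block; the rank sequence gives block sizes [2].

Assembling the blocks gives the Jordan form J above.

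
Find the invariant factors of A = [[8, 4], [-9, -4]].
(x - 2)^2

The Jordan structure of A has elementary divisors (x - 2)^2. Arranging the block sizes at each eigenvalue in decreasing order and taking row products gives the invariant factors.

Invariant factors (smallest first, each dividing the next): (x - 2)^2.

Check: the last factor (x - 2)^2 is the minimal polynomial, and the product (x - 2)^2 is the characteristic polynomial.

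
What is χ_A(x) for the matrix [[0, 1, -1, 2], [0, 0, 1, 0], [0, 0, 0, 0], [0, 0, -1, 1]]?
χ_A(x) = x^3(x - 1)

xI - A = [[x, -1, 1, -2], [0, x, -1, 0], [0, 0, x, 0], [0, 0, 1, x - 1]].

Expanding det(xI - A) along the first row:
det(xI - A) = + (x)·det([[x, -1, 0], [0, x, 0], [0, 1, x - 1]]) - (-1)·det([[0, -1, 0], [0, x, 0], [0, 1, x - 1]]) + (1)·det([[0, x, 0], [0, 0, 0], [0, 0, x - 1]]) - (-2)·det([[0, x, -1], [0, 0, x], [0, 0, 1]]).

Evaluating gives χ_A(x) = x^4 - x^3 = x^3(x - 1).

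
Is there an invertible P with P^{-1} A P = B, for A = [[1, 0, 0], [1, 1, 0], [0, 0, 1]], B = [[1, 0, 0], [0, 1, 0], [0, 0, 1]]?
No.

Both have characteristic polynomial (x - 1)^3, but the minimal polynomial of A is (x - 1)^2 while the minimal polynomial of B is x - 1. The minimal polynomial is a similarity invariant, so A and B are not similar.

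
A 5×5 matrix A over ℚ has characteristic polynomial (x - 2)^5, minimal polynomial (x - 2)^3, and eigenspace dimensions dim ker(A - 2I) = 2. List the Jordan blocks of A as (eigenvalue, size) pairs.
Jordan blocks: (2, 3), (2, 2)

λ = 2: algebraic multiplicity 5 (exponent in χ_A), largest block size 3 (exponent in m_A), 2 blocks (geometric multiplicity). These force block sizes [3, 2].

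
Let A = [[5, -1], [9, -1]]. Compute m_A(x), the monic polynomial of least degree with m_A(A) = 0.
m_A(x) = (x - 2)^2

The characteristic polynomial factors as (x - 2)^2. The minimal polynomial is ∏(x - λ)^{k_λ} where k_λ is the size of the largest Jordan block at λ.

For λ = 2: rank(A - 2I) = 1, and the largest Jordan block has size 2 (the smallest k with rank((A - 2I)^k) = rank((A - 2I)^(k+1))).

So m_A(x) = (x - 2)^2.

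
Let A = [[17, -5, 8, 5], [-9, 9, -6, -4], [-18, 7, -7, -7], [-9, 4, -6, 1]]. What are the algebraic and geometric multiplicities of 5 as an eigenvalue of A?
algebraic multiplicity 4, geometric multiplicity 2

The characteristic polynomial is (x - 5)^4, so the factor x - 5 appears with exponent 4: the algebraic multiplicity is 4.

rank(A - 5I) = 2, so the eigenspace has dimension 4 - 2 = 2: the geometric multiplicity is 2.

Since 2 < 4, A is not diagonalizable.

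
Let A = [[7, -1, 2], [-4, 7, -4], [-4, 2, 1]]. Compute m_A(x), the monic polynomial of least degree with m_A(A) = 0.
m_A(x) = (x - 5)^2

The characteristic polynomial factors as (x - 5)^3. The minimal polynomial is ∏(x - λ)^{k_λ} where k_λ is the size of the largest Jordan block at λ.

For λ = 5: rank(A - 5I) = 1, and the largest Jordan block has size 2 (the smallest k with rank((A - 5I)^k) = rank((A - 5I)^(k+1))).

So m_A(x) = (x - 5)^2.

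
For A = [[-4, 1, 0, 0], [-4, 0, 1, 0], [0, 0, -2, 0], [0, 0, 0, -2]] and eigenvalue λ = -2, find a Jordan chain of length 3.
v_1 = [[0, 0, 1, 0]]^T, v_2 = [[0, 1, 0, 0]]^T, v_3 = [[1, 2, 0, 0]]^T

We seek v_1 ∈ ker((A + 2I)^3) \ ker((A + 2I)^2), then set v_{i+1} = (A + 2I) v_i.

One such chain is v_1 = [[0, 0, 1, 0]]^T, v_2 = [[0, 1, 0, 0]]^T, v_3 = [[1, 2, 0, 0]]^T. Check: (A + 2I) v_3 = [[0, 0, 0, 0]]^T = 0.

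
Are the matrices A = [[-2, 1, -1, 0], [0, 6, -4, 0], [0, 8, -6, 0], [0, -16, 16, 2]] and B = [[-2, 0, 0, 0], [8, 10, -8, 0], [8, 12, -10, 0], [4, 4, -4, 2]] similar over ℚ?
No.

Both have characteristic polynomial (x - 2)^2(x + 2)^2, but the minimal polynomial of A is (x - 2)(x + 2)^2 while the minimal polynomial of B is (x - 2)(x + 2). The minimal polynomial is a similarity invariant, so A and B are not similar.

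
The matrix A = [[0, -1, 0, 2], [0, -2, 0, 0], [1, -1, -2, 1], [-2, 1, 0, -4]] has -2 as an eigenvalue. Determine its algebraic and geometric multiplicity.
The characteristic polynomial is (x + 2)^4, so the factor x + 2 appears with exponent 4: the algebraic multiplicity is 4.

rank(A + 2I) = 2, so the eigenspace has dimension 4 - 2 = 2: the geometric multiplicity is 2.

Since 2 < 4, A is not diagonalizable.

algebraic multiplicity 4, geometric multiplicity 2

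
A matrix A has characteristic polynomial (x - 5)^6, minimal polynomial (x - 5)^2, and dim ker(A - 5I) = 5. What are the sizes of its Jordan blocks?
Jordan blocks: (5, 2), (5, 1), (5, 1), (5, 1), (5, 1)

λ = 5: algebraic multiplicity 6 (exponent in χ_A), largest block size 2 (exponent in m_A), 5 blocks (geometric multiplicity). These force block sizes [2, 1, 1, 1, 1].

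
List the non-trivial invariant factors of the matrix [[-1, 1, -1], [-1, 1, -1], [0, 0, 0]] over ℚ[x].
x, x^2

The Jordan structure of A has elementary divisors x^2, x. Arranging the block sizes at each eigenvalue in decreasing order and taking row products gives the invariant factors.

Invariant factors (smallest first, each dividing the next): x, x^2.

Check: the last factor x^2 is the minimal polynomial, and the product x^3 is the characteristic polynomial.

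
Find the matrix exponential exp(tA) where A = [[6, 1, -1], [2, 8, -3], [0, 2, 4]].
A has Jordan form J = [[6, 1, 0], [0, 6, 1], [0, 0, 6]] with A = PJP^{-1}, so e^{tA} = P e^{tJ} P^{-1}.

For a Jordan block J_k(λ), e^{tJ_k(λ)} = e^{λt} · (I + tN + t^2 N^2/2! + ... + t^{k-1} N^{k-1}/(k-1)!) where N is the nilpotent superdiagonal part.

Assembling the blocks and conjugating back gives the entries of e^{tA} as shown above.

e^{tA} = [[(t^2 + 1)*e^{6*t}, t*e^{6*t}, t*(-t - 2)*e^{6*t}/2], [2*t*(t + 1)*e^{6*t}, (2*t + 1)*e^{6*t}, t*(-t - 3)*e^{6*t}], [2*t^2*e^{6*t}, 2*t*e^{6*t}, (-t^2 - 2*t + 1)*e^{6*t}]]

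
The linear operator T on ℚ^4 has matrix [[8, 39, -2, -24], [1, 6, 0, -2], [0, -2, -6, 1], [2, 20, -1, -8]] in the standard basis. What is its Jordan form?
The characteristic polynomial is det(xI - A) = (x - 5)^2(x + 5)^2, so the eigenvalues are -5 (algebraic multiplicity 2), 5 (algebraic multiplicity 2).

For λ = -5: rank(A + 5I) = 3, rank((A + 5I)^2) = 2. The eigenspace has dimension 4 - 3 = 1, so there is 1 Jordan block; the rank sequence gives block sizes [2].

For λ = 5: rank(A - 5I) = 3, rank((A - 5I)^2) = 2. The eigenspace has dimension 4 - 3 = 1, so there is 1 Jordan block; the rank sequence gives block sizes [2].

Assembling the blocks gives the Jordan form J above.

J = [[-5, 1, 0, 0], [0, -5, 0, 0], [0, 0, 5, 1], [0, 0, 0, 5]]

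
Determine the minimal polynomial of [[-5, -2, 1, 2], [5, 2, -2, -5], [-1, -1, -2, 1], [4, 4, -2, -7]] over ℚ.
m_A(x) = (x + 3)^3

The characteristic polynomial factors as (x + 3)^4. The minimal polynomial is ∏(x - λ)^{k_λ} where k_λ is the size of the largest Jordan block at λ.

For λ = -3: rank(A + 3I) = 2, and the largest Jordan block has size 3 (the smallest k with rank((A + 3I)^k) = rank((A + 3I)^(k+1))).

So m_A(x) = (x + 3)^3.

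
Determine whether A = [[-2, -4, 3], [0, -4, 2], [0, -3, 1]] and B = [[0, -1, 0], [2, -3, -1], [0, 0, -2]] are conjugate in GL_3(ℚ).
Two matrices over a field are similar if and only if they have the same invariant factors.

Both A and B have characteristic polynomial (x + 1)(x + 2)^2 and minimal polynomial (x + 1)(x + 2)^2. Computing further, both have invariant factors (x + 1)(x + 2)^2. Hence A and B are similar.

Yes.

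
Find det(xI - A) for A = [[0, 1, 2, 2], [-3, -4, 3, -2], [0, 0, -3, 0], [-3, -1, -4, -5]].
xI - A = [[x, -1, -2, -2], [3, x + 4, -3, 2], [0, 0, x + 3, 0], [3, 1, 4, x + 5]].

Expanding det(xI - A) along the first row:
det(xI - A) = + (x)·det([[x + 4, -3, 2], [0, x + 3, 0], [1, 4, x + 5]]) - (-1)·det([[3, -3, 2], [0, x + 3, 0], [3, 4, x + 5]]) + (-2)·det([[3, x + 4, 2], [0, 0, 0], [3, 1, x + 5]]) - (-2)·det([[3, x + 4, -3], [0, 0, x + 3], [3, 1, 4]]).

Evaluating gives χ_A(x) = x^4 + 12x^3 + 54x^2 + 108x + 81 = (x + 3)^4.

χ_A(x) = (x + 3)^4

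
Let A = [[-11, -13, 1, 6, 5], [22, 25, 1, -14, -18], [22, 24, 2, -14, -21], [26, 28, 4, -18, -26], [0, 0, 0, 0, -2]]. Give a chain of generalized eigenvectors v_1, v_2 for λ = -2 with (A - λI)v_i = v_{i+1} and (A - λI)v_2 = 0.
v_1 = [[-2, 1, 0, 0, -1]]^T, v_2 = [[0, 1, 1, 2, 0]]^T

We seek v_1 ∈ ker((A + 2I)^2) \ ker(A + 2I), then set v_{i+1} = (A + 2I) v_i.

One such chain is v_1 = [[-2, 1, 0, 0, -1]]^T, v_2 = [[0, 1, 1, 2, 0]]^T. Check: (A + 2I) v_2 = [[0, 0, 0, 0, 0]]^T = 0.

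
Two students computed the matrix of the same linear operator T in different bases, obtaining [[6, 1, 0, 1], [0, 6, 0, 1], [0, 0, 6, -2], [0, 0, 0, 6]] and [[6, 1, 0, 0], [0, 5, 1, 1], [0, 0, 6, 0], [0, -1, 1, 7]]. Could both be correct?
Two matrices over a field are similar if and only if they have the same invariant factors.

Both A and B have characteristic polynomial (x - 6)^4 and minimal polynomial (x - 6)^3. Computing further, both have invariant factors x - 6, (x - 6)^3. Hence A and B are similar.

Yes.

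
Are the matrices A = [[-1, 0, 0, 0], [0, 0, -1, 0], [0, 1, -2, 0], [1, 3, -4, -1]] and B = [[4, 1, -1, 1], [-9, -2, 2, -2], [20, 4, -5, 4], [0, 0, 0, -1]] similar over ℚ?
Two matrices over a field are similar if and only if they have the same invariant factors.

Both A and B have characteristic polynomial (x + 1)^4 and minimal polynomial (x + 1)^3. Computing further, both have invariant factors x + 1, (x + 1)^3. Hence A and B are similar.

Yes.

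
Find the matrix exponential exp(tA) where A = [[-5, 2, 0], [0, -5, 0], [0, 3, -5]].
e^{tA} = [[e^{-5*t}, 2*t*e^{-5*t}, 0], [0, e^{-5*t}, 0], [0, 3*t*e^{-5*t}, e^{-5*t}]]

A has Jordan form J = [[-5, 1, 0], [0, -5, 0], [0, 0, -5]] with A = PJP^{-1}, so e^{tA} = P e^{tJ} P^{-1}.

For a Jordan block J_k(λ), e^{tJ_k(λ)} = e^{λt} · (I + tN + t^2 N^2/2! + ... + t^{k-1} N^{k-1}/(k-1)!) where N is the nilpotent superdiagonal part.

Assembling the blocks and conjugating back gives the entries of e^{tA} as shown above.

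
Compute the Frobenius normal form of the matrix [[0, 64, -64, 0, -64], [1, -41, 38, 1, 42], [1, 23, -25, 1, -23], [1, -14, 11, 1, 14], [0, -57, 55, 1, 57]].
R = [[0, 0, 0, 0, -64], [1, 0, 0, 0, -80], [0, 1, 0, 0, -64], [0, 0, 1, 0, -28], [0, 0, 0, 1, -8]]

The invariant factors of A (the non-unit diagonal entries of the Smith normal form of xI - A over ℚ[x]) are (x + 4)(x^2 + 2x + 4)^2, each dividing the next. The characteristic polynomial is their product, (x + 4)(x^2 + 2x + 4)^2.

The rational canonical form is the block-diagonal matrix of companion matrices C(f_i):
R = [[0, 0, 0, 0, -64], [1, 0, 0, 0, -80], [0, 1, 0, 0, -64], [0, 0, 1, 0, -28], [0, 0, 0, 1, -8]].

Note the characteristic polynomial does not split into linear factors over ℚ, so A has no Jordan form over ℚ; the rational canonical form exists over any field.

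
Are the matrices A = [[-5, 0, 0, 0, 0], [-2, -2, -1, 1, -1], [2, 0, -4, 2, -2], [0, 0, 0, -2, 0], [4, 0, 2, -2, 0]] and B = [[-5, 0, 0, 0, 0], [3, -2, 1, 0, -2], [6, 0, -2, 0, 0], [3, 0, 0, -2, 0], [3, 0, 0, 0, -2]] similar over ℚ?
Yes.

Two matrices over a field are similar if and only if they have the same invariant factors.

Both A and B have characteristic polynomial (x + 2)^4(x + 5) and minimal polynomial (x + 2)^2(x + 5). Computing further, both have invariant factors x + 2, x + 2, (x + 2)^2(x + 5). Hence A and B are similar.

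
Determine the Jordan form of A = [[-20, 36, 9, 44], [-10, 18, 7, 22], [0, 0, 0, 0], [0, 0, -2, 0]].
The characteristic polynomial is det(xI - A) = x^3(x + 2), so the eigenvalues are -2 (algebraic multiplicity 1), 0 (algebraic multiplicity 3).

For λ = -2: algebraic multiplicity 1 gives one 1×1 block.

For λ = 0: rank(A) = 2, rank(A^2) = 1. The eigenspace has dimension 4 - 2 = 2, so there are 2 Jordan blocks; the rank sequence gives block sizes [2, 1].

Assembling the blocks gives the Jordan form J above.

J = [[-2, 0, 0, 0], [0, 0, 1, 0], [0, 0, 0, 0], [0, 0, 0, 0]]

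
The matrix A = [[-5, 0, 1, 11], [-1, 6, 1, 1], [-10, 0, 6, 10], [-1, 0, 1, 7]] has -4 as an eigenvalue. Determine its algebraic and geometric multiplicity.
The characteristic polynomial is (x - 6)^3(x + 4), so the factor x + 4 appears with exponent 1: the algebraic multiplicity is 1.

rank(A + 4I) = 3, so the eigenspace has dimension 4 - 3 = 1: the geometric multiplicity is 1.

algebraic multiplicity 1, geometric multiplicity 1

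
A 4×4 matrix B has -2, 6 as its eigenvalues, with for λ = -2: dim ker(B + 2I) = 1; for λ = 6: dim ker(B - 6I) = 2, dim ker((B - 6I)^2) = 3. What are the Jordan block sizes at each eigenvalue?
Jordan blocks: (-2, 1), (6, 2), (6, 1)

λ = -2: successive nullity increments [1] count blocks of size ≥ k; block sizes are [1].
λ = 6: successive nullity increments [2, 1] count blocks of size ≥ k; block sizes are [2, 1].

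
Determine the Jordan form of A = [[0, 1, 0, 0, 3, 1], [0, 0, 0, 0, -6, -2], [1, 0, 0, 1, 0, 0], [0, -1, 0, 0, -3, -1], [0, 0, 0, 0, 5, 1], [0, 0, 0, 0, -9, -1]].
J = [[0, 1, 0, 0, 0, 0], [0, 0, 0, 0, 0, 0], [0, 0, 0, 1, 0, 0], [0, 0, 0, 0, 0, 0], [0, 0, 0, 0, 2, 1], [0, 0, 0, 0, 0, 2]]

The characteristic polynomial is det(xI - A) = x^4(x - 2)^2, so the eigenvalues are 0 (algebraic multiplicity 4), 2 (algebraic multiplicity 2).

For λ = 0: rank(A) = 4, rank(A^2) = 2. The eigenspace has dimension 6 - 4 = 2, so there are 2 Jordan blocks; the rank sequence gives block sizes [2, 2].

For λ = 2: rank(A - 2I) = 5, rank((A - 2I)^2) = 4. The eigenspace has dimension 6 - 5 = 1, so there is 1 Jordan block; the rank sequence gives block sizes [2].

Assembling the blocks gives the Jordan form J above.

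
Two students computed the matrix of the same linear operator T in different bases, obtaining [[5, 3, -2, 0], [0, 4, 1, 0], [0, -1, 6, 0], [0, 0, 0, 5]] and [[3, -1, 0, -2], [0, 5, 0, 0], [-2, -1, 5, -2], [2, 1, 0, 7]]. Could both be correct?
No.

Both have characteristic polynomial (x - 5)^4, but the minimal polynomial of A is (x - 5)^3 while the minimal polynomial of B is (x - 5)^2. The minimal polynomial is a similarity invariant, so A and B are not similar.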